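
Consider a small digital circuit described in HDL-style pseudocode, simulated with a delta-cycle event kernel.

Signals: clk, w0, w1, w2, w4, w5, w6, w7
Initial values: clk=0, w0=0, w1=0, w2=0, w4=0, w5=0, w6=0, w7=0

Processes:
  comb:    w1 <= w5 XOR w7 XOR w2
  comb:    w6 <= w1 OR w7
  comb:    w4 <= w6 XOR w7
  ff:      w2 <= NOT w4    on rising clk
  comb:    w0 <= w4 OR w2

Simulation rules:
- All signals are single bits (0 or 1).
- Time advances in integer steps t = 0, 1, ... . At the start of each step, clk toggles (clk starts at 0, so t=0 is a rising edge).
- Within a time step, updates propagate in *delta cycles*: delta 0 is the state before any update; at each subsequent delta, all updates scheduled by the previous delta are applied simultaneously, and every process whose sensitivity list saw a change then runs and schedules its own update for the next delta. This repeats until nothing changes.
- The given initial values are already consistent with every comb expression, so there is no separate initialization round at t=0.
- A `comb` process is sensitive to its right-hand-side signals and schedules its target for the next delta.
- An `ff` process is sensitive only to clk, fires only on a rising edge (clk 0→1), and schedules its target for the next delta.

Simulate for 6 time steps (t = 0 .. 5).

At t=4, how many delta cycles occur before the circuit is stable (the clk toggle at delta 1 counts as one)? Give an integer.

5

[bits: w2,w0,w6,w5,w1,w4,clk,w7]
t=0: Δ0=00000000 Δ1=00000010 Δ2=10000010 Δ3=11001010 Δ4=11101010 Δ5=11101110 | 5Δ
t=1: Δ0=11101110 Δ1=11101100 | 1Δ
t=2: Δ0=11101100 Δ1=11101110 Δ2=01101110 Δ3=01100110 Δ4=01000110 Δ5=01000010 Δ6=00000010 | 6Δ
t=3: Δ0=00000010 Δ1=00000000 | 1Δ
t=4: Δ0=00000000 Δ1=00000010 Δ2=10000010 Δ3=11001010 Δ4=11101010 Δ5=11101110 | 5Δ
t=5: Δ0=11101110 Δ1=11101100 | 1Δ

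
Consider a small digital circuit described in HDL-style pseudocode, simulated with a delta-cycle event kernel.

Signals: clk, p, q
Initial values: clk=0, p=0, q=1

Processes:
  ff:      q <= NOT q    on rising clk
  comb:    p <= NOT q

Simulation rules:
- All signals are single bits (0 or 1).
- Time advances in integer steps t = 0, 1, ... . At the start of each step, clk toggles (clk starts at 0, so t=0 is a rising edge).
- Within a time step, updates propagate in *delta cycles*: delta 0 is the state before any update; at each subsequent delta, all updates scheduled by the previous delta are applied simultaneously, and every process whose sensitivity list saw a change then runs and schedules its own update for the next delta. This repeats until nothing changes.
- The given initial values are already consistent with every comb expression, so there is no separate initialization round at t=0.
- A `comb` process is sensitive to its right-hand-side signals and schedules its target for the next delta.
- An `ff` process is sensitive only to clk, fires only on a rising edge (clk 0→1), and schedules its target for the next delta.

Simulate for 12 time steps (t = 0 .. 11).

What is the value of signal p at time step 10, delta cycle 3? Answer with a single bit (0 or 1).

0

t=0 Δ0: q=1 p=0 clk=0
  Δ1: clk:0→1
  Δ2: q:1→0
  Δ3: p:0→1
  (3Δ to stable)
t=1 Δ0: q=0 p=1 clk=1
  Δ1: clk:1→0
  (1Δ to stable)
t=2 Δ0: q=0 p=1 clk=0
  Δ1: clk:0→1
  Δ2: q:0→1
  Δ3: p:1→0
  (3Δ to stable)
t=3 Δ0: q=1 p=0 clk=1
  Δ1: clk:1→0
  (1Δ to stable)
t=4 Δ0: q=1 p=0 clk=0
  Δ1: clk:0→1
  Δ2: q:1→0
  Δ3: p:0→1
  (3Δ to stable)
t=5 Δ0: q=0 p=1 clk=1
  Δ1: clk:1→0
  (1Δ to stable)
t=6 Δ0: q=0 p=1 clk=0
  Δ1: clk:0→1
  Δ2: q:0→1
  Δ3: p:1→0
  (3Δ to stable)
t=7 Δ0: q=1 p=0 clk=1
  Δ1: clk:1→0
  (1Δ to stable)
t=8 Δ0: q=1 p=0 clk=0
  Δ1: clk:0→1
  Δ2: q:1→0
  Δ3: p:0→1
  (3Δ to stable)
t=9 Δ0: q=0 p=1 clk=1
  Δ1: clk:1→0
  (1Δ to stable)
t=10 Δ0: q=0 p=1 clk=0
  Δ1: clk:0→1
  Δ2: q:0→1
  Δ3: p:1→0
  (3Δ to stable)
t=11 Δ0: q=1 p=0 clk=1
  Δ1: clk:1→0
  (1Δ to stable)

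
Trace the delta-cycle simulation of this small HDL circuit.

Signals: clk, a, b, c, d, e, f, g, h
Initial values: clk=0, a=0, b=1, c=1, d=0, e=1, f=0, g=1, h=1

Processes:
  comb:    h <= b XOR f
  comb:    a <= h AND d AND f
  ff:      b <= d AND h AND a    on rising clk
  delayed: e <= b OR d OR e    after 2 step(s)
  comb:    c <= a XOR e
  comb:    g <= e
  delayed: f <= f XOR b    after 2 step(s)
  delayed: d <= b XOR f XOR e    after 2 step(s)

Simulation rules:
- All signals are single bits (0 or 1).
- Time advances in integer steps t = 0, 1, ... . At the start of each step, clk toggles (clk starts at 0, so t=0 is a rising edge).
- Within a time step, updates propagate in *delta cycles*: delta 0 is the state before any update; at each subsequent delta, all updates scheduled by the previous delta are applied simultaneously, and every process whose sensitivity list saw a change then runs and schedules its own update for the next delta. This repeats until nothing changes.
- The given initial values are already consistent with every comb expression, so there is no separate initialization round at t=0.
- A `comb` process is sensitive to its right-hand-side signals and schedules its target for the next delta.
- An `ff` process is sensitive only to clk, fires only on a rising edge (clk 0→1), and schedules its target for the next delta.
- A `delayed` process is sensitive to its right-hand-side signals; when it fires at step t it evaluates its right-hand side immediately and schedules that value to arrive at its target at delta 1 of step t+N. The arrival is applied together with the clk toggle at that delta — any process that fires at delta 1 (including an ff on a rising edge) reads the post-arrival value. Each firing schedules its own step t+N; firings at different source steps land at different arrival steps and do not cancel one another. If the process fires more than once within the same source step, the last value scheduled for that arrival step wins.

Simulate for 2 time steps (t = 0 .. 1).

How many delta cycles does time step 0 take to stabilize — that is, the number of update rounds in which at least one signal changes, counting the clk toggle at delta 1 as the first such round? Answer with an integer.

3

[bits: f,a,c,h,e,b,d,g,clk]
t=0: Δ0=001111010 Δ1=001111011 Δ2=001110011 Δ3=001010011 | 3Δ
t=1: Δ0=001010011 Δ1=001010010 | 1Δ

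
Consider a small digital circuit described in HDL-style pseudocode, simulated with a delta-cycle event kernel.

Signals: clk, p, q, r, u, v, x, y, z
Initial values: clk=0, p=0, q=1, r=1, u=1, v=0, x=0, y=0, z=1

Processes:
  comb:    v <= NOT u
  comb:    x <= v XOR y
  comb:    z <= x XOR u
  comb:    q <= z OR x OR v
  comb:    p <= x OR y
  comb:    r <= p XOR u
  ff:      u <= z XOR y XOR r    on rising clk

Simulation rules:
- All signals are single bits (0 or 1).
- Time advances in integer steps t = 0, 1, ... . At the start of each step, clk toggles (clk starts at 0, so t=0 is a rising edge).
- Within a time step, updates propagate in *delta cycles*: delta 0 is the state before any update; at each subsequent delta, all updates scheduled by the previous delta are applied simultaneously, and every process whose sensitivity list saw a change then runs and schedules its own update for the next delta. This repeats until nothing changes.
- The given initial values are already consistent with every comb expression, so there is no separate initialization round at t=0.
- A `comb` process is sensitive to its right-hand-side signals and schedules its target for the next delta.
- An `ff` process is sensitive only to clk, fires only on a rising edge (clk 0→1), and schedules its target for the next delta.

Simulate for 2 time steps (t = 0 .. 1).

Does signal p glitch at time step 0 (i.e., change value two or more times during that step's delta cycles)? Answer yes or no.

no

t=0 Δ0: q=1 u=1 z=1 y=0 v=0 x=0 r=1 clk=0 p=0
  Δ1: clk:0→1
  Δ2: u:1→0
  Δ3: z:1→0, v:0→1, r:1→0
  Δ4: x:0→1
  Δ5: z:0→1, p:0→1
  Δ6: r:0→1
  (6Δ to stable)
t=1 Δ0: q=1 u=0 z=1 y=0 v=1 x=1 r=1 clk=1 p=1
  Δ1: clk:1→0
  (1Δ to stable)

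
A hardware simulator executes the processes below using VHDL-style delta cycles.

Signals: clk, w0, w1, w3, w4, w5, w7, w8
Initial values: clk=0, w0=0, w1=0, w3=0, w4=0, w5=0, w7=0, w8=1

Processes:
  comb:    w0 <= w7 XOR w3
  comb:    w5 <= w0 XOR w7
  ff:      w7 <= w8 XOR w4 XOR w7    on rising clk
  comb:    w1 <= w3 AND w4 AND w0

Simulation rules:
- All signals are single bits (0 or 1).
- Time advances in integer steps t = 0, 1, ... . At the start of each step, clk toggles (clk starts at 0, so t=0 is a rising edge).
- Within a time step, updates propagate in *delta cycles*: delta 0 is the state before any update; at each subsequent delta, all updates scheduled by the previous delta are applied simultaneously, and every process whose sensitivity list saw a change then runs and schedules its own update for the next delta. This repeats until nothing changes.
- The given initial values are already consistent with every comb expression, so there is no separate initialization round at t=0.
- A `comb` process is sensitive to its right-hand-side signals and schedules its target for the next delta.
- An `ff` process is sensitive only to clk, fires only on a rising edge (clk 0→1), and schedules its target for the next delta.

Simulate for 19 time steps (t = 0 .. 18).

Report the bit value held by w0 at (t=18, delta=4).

0

t0.Δ0 w4=0 w5=0 w8=1 w1=0 w0=0 clk=0 w3=0 w7=0
t0.Δ1 w4=0 w5=0 w8=1 w1=0 w0=0 clk=1 w3=0 w7=0
t0.Δ2 w4=0 w5=0 w8=1 w1=0 w0=0 clk=1 w3=0 w7=1
t0.Δ3 w4=0 w5=1 w8=1 w1=0 w0=1 clk=1 w3=0 w7=1
t0.Δ4 w4=0 w5=0 w8=1 w1=0 w0=1 clk=1 w3=0 w7=1
t1.Δ0 w4=0 w5=0 w8=1 w1=0 w0=1 clk=1 w3=0 w7=1
t1.Δ1 w4=0 w5=0 w8=1 w1=0 w0=1 clk=0 w3=0 w7=1
t2.Δ0 w4=0 w5=0 w8=1 w1=0 w0=1 clk=0 w3=0 w7=1
t2.Δ1 w4=0 w5=0 w8=1 w1=0 w0=1 clk=1 w3=0 w7=1
t2.Δ2 w4=0 w5=0 w8=1 w1=0 w0=1 clk=1 w3=0 w7=0
t2.Δ3 w4=0 w5=1 w8=1 w1=0 w0=0 clk=1 w3=0 w7=0
t2.Δ4 w4=0 w5=0 w8=1 w1=0 w0=0 clk=1 w3=0 w7=0
t3.Δ0 w4=0 w5=0 w8=1 w1=0 w0=0 clk=1 w3=0 w7=0
t3.Δ1 w4=0 w5=0 w8=1 w1=0 w0=0 clk=0 w3=0 w7=0
t4.Δ0 w4=0 w5=0 w8=1 w1=0 w0=0 clk=0 w3=0 w7=0
t4.Δ1 w4=0 w5=0 w8=1 w1=0 w0=0 clk=1 w3=0 w7=0
t4.Δ2 w4=0 w5=0 w8=1 w1=0 w0=0 clk=1 w3=0 w7=1
t4.Δ3 w4=0 w5=1 w8=1 w1=0 w0=1 clk=1 w3=0 w7=1
t4.Δ4 w4=0 w5=0 w8=1 w1=0 w0=1 clk=1 w3=0 w7=1
t5.Δ0 w4=0 w5=0 w8=1 w1=0 w0=1 clk=1 w3=0 w7=1
t5.Δ1 w4=0 w5=0 w8=1 w1=0 w0=1 clk=0 w3=0 w7=1
t6.Δ0 w4=0 w5=0 w8=1 w1=0 w0=1 clk=0 w3=0 w7=1
t6.Δ1 w4=0 w5=0 w8=1 w1=0 w0=1 clk=1 w3=0 w7=1
t6.Δ2 w4=0 w5=0 w8=1 w1=0 w0=1 clk=1 w3=0 w7=0
t6.Δ3 w4=0 w5=1 w8=1 w1=0 w0=0 clk=1 w3=0 w7=0
t6.Δ4 w4=0 w5=0 w8=1 w1=0 w0=0 clk=1 w3=0 w7=0
t7.Δ0 w4=0 w5=0 w8=1 w1=0 w0=0 clk=1 w3=0 w7=0
t7.Δ1 w4=0 w5=0 w8=1 w1=0 w0=0 clk=0 w3=0 w7=0
t8.Δ0 w4=0 w5=0 w8=1 w1=0 w0=0 clk=0 w3=0 w7=0
t8.Δ1 w4=0 w5=0 w8=1 w1=0 w0=0 clk=1 w3=0 w7=0
t8.Δ2 w4=0 w5=0 w8=1 w1=0 w0=0 clk=1 w3=0 w7=1
t8.Δ3 w4=0 w5=1 w8=1 w1=0 w0=1 clk=1 w3=0 w7=1
t8.Δ4 w4=0 w5=0 w8=1 w1=0 w0=1 clk=1 w3=0 w7=1
t9.Δ0 w4=0 w5=0 w8=1 w1=0 w0=1 clk=1 w3=0 w7=1
t9.Δ1 w4=0 w5=0 w8=1 w1=0 w0=1 clk=0 w3=0 w7=1
t10.Δ0 w4=0 w5=0 w8=1 w1=0 w0=1 clk=0 w3=0 w7=1
t10.Δ1 w4=0 w5=0 w8=1 w1=0 w0=1 clk=1 w3=0 w7=1
t10.Δ2 w4=0 w5=0 w8=1 w1=0 w0=1 clk=1 w3=0 w7=0
t10.Δ3 w4=0 w5=1 w8=1 w1=0 w0=0 clk=1 w3=0 w7=0
t10.Δ4 w4=0 w5=0 w8=1 w1=0 w0=0 clk=1 w3=0 w7=0
t11.Δ0 w4=0 w5=0 w8=1 w1=0 w0=0 clk=1 w3=0 w7=0
t11.Δ1 w4=0 w5=0 w8=1 w1=0 w0=0 clk=0 w3=0 w7=0
t12.Δ0 w4=0 w5=0 w8=1 w1=0 w0=0 clk=0 w3=0 w7=0
t12.Δ1 w4=0 w5=0 w8=1 w1=0 w0=0 clk=1 w3=0 w7=0
t12.Δ2 w4=0 w5=0 w8=1 w1=0 w0=0 clk=1 w3=0 w7=1
t12.Δ3 w4=0 w5=1 w8=1 w1=0 w0=1 clk=1 w3=0 w7=1
t12.Δ4 w4=0 w5=0 w8=1 w1=0 w0=1 clk=1 w3=0 w7=1
t13.Δ0 w4=0 w5=0 w8=1 w1=0 w0=1 clk=1 w3=0 w7=1
t13.Δ1 w4=0 w5=0 w8=1 w1=0 w0=1 clk=0 w3=0 w7=1
t14.Δ0 w4=0 w5=0 w8=1 w1=0 w0=1 clk=0 w3=0 w7=1
t14.Δ1 w4=0 w5=0 w8=1 w1=0 w0=1 clk=1 w3=0 w7=1
t14.Δ2 w4=0 w5=0 w8=1 w1=0 w0=1 clk=1 w3=0 w7=0
t14.Δ3 w4=0 w5=1 w8=1 w1=0 w0=0 clk=1 w3=0 w7=0
t14.Δ4 w4=0 w5=0 w8=1 w1=0 w0=0 clk=1 w3=0 w7=0
t15.Δ0 w4=0 w5=0 w8=1 w1=0 w0=0 clk=1 w3=0 w7=0
t15.Δ1 w4=0 w5=0 w8=1 w1=0 w0=0 clk=0 w3=0 w7=0
t16.Δ0 w4=0 w5=0 w8=1 w1=0 w0=0 clk=0 w3=0 w7=0
t16.Δ1 w4=0 w5=0 w8=1 w1=0 w0=0 clk=1 w3=0 w7=0
t16.Δ2 w4=0 w5=0 w8=1 w1=0 w0=0 clk=1 w3=0 w7=1
t16.Δ3 w4=0 w5=1 w8=1 w1=0 w0=1 clk=1 w3=0 w7=1
t16.Δ4 w4=0 w5=0 w8=1 w1=0 w0=1 clk=1 w3=0 w7=1
t17.Δ0 w4=0 w5=0 w8=1 w1=0 w0=1 clk=1 w3=0 w7=1
t17.Δ1 w4=0 w5=0 w8=1 w1=0 w0=1 clk=0 w3=0 w7=1
t18.Δ0 w4=0 w5=0 w8=1 w1=0 w0=1 clk=0 w3=0 w7=1
t18.Δ1 w4=0 w5=0 w8=1 w1=0 w0=1 clk=1 w3=0 w7=1
t18.Δ2 w4=0 w5=0 w8=1 w1=0 w0=1 clk=1 w3=0 w7=0
t18.Δ3 w4=0 w5=1 w8=1 w1=0 w0=0 clk=1 w3=0 w7=0
t18.Δ4 w4=0 w5=0 w8=1 w1=0 w0=0 clk=1 w3=0 w7=0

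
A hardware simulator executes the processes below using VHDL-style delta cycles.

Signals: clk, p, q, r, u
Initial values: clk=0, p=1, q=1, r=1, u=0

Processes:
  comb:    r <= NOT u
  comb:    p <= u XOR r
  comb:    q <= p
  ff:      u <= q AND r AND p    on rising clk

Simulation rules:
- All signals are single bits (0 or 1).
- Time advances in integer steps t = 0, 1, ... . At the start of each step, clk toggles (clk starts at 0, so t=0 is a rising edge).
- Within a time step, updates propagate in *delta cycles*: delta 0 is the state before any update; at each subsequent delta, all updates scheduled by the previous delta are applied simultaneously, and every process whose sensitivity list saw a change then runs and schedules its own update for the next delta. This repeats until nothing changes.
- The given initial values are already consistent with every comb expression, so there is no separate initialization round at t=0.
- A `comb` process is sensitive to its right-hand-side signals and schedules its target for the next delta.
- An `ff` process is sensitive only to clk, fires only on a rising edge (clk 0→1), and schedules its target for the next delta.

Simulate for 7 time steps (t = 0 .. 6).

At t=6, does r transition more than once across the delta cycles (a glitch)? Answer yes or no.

[bits: clk,r,q,p,u]
t=0: Δ0=01110 Δ1=11110 Δ2=11111 Δ3=10101 Δ4=10011 Δ5=10111 | 5Δ
t=1: Δ0=10111 Δ1=00111 | 1Δ
t=2: Δ0=00111 Δ1=10111 Δ2=10110 Δ3=11100 Δ4=11010 Δ5=11110 | 5Δ
t=3: Δ0=11110 Δ1=01110 | 1Δ
t=4: Δ0=01110 Δ1=11110 Δ2=11111 Δ3=10101 Δ4=10011 Δ5=10111 | 5Δ
t=5: Δ0=10111 Δ1=00111 | 1Δ
t=6: Δ0=00111 Δ1=10111 Δ2=10110 Δ3=11100 Δ4=11010 Δ5=11110 | 5Δ

no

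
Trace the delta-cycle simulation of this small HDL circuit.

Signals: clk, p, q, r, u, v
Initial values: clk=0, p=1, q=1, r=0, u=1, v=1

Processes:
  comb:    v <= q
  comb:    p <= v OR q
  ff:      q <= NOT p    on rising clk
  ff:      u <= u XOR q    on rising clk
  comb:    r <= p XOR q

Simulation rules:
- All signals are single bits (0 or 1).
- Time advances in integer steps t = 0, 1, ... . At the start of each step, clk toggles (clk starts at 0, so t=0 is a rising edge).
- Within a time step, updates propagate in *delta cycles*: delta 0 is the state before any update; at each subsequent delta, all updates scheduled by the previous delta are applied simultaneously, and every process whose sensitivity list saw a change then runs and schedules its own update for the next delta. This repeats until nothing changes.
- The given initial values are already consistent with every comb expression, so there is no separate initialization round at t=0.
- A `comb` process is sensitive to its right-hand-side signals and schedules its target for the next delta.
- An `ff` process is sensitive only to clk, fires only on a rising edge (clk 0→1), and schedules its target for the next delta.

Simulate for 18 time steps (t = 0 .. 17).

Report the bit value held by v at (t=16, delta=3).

0

t=0 Δ0: q=1 r=0 v=1 clk=0 u=1 p=1
  Δ1: clk:0→1
  Δ2: q:1→0, u:1→0
  Δ3: r:0→1, v:1→0
  Δ4: p:1→0
  Δ5: r:1→0
  (5Δ to stable)
t=1 Δ0: q=0 r=0 v=0 clk=1 u=0 p=0
  Δ1: clk:1→0
  (1Δ to stable)
t=2 Δ0: q=0 r=0 v=0 clk=0 u=0 p=0
  Δ1: clk:0→1
  Δ2: q:0→1
  Δ3: r:0→1, v:0→1, p:0→1
  Δ4: r:1→0
  (4Δ to stable)
t=3 Δ0: q=1 r=0 v=1 clk=1 u=0 p=1
  Δ1: clk:1→0
  (1Δ to stable)
t=4 Δ0: q=1 r=0 v=1 clk=0 u=0 p=1
  Δ1: clk:0→1
  Δ2: q:1→0, u:0→1
  Δ3: r:0→1, v:1→0
  Δ4: p:1→0
  Δ5: r:1→0
  (5Δ to stable)
t=5 Δ0: q=0 r=0 v=0 clk=1 u=1 p=0
  Δ1: clk:1→0
  (1Δ to stable)
t=6 Δ0: q=0 r=0 v=0 clk=0 u=1 p=0
  Δ1: clk:0→1
  Δ2: q:0→1
  Δ3: r:0→1, v:0→1, p:0→1
  Δ4: r:1→0
  (4Δ to stable)
t=7 Δ0: q=1 r=0 v=1 clk=1 u=1 p=1
  Δ1: clk:1→0
  (1Δ to stable)
t=8 Δ0: q=1 r=0 v=1 clk=0 u=1 p=1
  Δ1: clk:0→1
  Δ2: q:1→0, u:1→0
  Δ3: r:0→1, v:1→0
  Δ4: p:1→0
  Δ5: r:1→0
  (5Δ to stable)
t=9 Δ0: q=0 r=0 v=0 clk=1 u=0 p=0
  Δ1: clk:1→0
  (1Δ to stable)
t=10 Δ0: q=0 r=0 v=0 clk=0 u=0 p=0
  Δ1: clk:0→1
  Δ2: q:0→1
  Δ3: r:0→1, v:0→1, p:0→1
  Δ4: r:1→0
  (4Δ to stable)
t=11 Δ0: q=1 r=0 v=1 clk=1 u=0 p=1
  Δ1: clk:1→0
  (1Δ to stable)
t=12 Δ0: q=1 r=0 v=1 clk=0 u=0 p=1
  Δ1: clk:0→1
  Δ2: q:1→0, u:0→1
  Δ3: r:0→1, v:1→0
  Δ4: p:1→0
  Δ5: r:1→0
  (5Δ to stable)
t=13 Δ0: q=0 r=0 v=0 clk=1 u=1 p=0
  Δ1: clk:1→0
  (1Δ to stable)
t=14 Δ0: q=0 r=0 v=0 clk=0 u=1 p=0
  Δ1: clk:0→1
  Δ2: q:0→1
  Δ3: r:0→1, v:0→1, p:0→1
  Δ4: r:1→0
  (4Δ to stable)
t=15 Δ0: q=1 r=0 v=1 clk=1 u=1 p=1
  Δ1: clk:1→0
  (1Δ to stable)
t=16 Δ0: q=1 r=0 v=1 clk=0 u=1 p=1
  Δ1: clk:0→1
  Δ2: q:1→0, u:1→0
  Δ3: r:0→1, v:1→0
  Δ4: p:1→0
  Δ5: r:1→0
  (5Δ to stable)
t=17 Δ0: q=0 r=0 v=0 clk=1 u=0 p=0
  Δ1: clk:1→0
  (1Δ to stable)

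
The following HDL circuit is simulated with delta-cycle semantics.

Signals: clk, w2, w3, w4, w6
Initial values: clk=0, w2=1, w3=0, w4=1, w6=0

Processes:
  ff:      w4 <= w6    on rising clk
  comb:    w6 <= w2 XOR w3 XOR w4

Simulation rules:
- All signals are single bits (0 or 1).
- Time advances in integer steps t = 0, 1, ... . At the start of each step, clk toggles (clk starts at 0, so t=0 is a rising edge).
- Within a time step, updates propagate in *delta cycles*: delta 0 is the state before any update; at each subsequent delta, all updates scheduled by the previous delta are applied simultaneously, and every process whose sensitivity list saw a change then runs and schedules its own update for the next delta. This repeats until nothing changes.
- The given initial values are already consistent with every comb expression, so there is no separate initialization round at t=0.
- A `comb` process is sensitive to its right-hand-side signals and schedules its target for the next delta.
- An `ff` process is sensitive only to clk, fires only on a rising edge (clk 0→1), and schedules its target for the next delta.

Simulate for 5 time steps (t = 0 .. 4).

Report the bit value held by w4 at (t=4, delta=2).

0

[bits: w2,clk,w4,w3,w6]
t=0: Δ0=10100 Δ1=11100 Δ2=11000 Δ3=11001 | 3Δ
t=1: Δ0=11001 Δ1=10001 | 1Δ
t=2: Δ0=10001 Δ1=11001 Δ2=11101 Δ3=11100 | 3Δ
t=3: Δ0=11100 Δ1=10100 | 1Δ
t=4: Δ0=10100 Δ1=11100 Δ2=11000 Δ3=11001 | 3Δ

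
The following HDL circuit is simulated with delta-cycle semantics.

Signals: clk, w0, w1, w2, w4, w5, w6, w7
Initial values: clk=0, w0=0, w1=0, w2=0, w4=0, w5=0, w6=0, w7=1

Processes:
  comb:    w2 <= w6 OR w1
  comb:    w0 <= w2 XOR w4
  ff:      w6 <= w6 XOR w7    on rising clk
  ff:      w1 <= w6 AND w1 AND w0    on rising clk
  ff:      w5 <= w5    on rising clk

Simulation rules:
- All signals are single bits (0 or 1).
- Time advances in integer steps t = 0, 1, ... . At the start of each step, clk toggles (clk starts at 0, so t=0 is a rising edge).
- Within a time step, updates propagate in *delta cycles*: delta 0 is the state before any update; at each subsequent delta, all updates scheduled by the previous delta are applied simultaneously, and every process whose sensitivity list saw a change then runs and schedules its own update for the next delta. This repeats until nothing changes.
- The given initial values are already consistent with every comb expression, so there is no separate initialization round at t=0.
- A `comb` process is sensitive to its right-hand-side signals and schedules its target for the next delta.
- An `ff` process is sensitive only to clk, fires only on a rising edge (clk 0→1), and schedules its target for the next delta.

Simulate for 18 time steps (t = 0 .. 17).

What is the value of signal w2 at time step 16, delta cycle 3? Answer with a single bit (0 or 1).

1

t0.Δ0 w2=0 w5=0 w7=1 w4=0 w0=0 w6=0 w1=0 clk=0
t0.Δ1 w2=0 w5=0 w7=1 w4=0 w0=0 w6=0 w1=0 clk=1
t0.Δ2 w2=0 w5=0 w7=1 w4=0 w0=0 w6=1 w1=0 clk=1
t0.Δ3 w2=1 w5=0 w7=1 w4=0 w0=0 w6=1 w1=0 clk=1
t0.Δ4 w2=1 w5=0 w7=1 w4=0 w0=1 w6=1 w1=0 clk=1
t1.Δ0 w2=1 w5=0 w7=1 w4=0 w0=1 w6=1 w1=0 clk=1
t1.Δ1 w2=1 w5=0 w7=1 w4=0 w0=1 w6=1 w1=0 clk=0
t2.Δ0 w2=1 w5=0 w7=1 w4=0 w0=1 w6=1 w1=0 clk=0
t2.Δ1 w2=1 w5=0 w7=1 w4=0 w0=1 w6=1 w1=0 clk=1
t2.Δ2 w2=1 w5=0 w7=1 w4=0 w0=1 w6=0 w1=0 clk=1
t2.Δ3 w2=0 w5=0 w7=1 w4=0 w0=1 w6=0 w1=0 clk=1
t2.Δ4 w2=0 w5=0 w7=1 w4=0 w0=0 w6=0 w1=0 clk=1
t3.Δ0 w2=0 w5=0 w7=1 w4=0 w0=0 w6=0 w1=0 clk=1
t3.Δ1 w2=0 w5=0 w7=1 w4=0 w0=0 w6=0 w1=0 clk=0
t4.Δ0 w2=0 w5=0 w7=1 w4=0 w0=0 w6=0 w1=0 clk=0
t4.Δ1 w2=0 w5=0 w7=1 w4=0 w0=0 w6=0 w1=0 clk=1
t4.Δ2 w2=0 w5=0 w7=1 w4=0 w0=0 w6=1 w1=0 clk=1
t4.Δ3 w2=1 w5=0 w7=1 w4=0 w0=0 w6=1 w1=0 clk=1
t4.Δ4 w2=1 w5=0 w7=1 w4=0 w0=1 w6=1 w1=0 clk=1
t5.Δ0 w2=1 w5=0 w7=1 w4=0 w0=1 w6=1 w1=0 clk=1
t5.Δ1 w2=1 w5=0 w7=1 w4=0 w0=1 w6=1 w1=0 clk=0
t6.Δ0 w2=1 w5=0 w7=1 w4=0 w0=1 w6=1 w1=0 clk=0
t6.Δ1 w2=1 w5=0 w7=1 w4=0 w0=1 w6=1 w1=0 clk=1
t6.Δ2 w2=1 w5=0 w7=1 w4=0 w0=1 w6=0 w1=0 clk=1
t6.Δ3 w2=0 w5=0 w7=1 w4=0 w0=1 w6=0 w1=0 clk=1
t6.Δ4 w2=0 w5=0 w7=1 w4=0 w0=0 w6=0 w1=0 clk=1
t7.Δ0 w2=0 w5=0 w7=1 w4=0 w0=0 w6=0 w1=0 clk=1
t7.Δ1 w2=0 w5=0 w7=1 w4=0 w0=0 w6=0 w1=0 clk=0
t8.Δ0 w2=0 w5=0 w7=1 w4=0 w0=0 w6=0 w1=0 clk=0
t8.Δ1 w2=0 w5=0 w7=1 w4=0 w0=0 w6=0 w1=0 clk=1
t8.Δ2 w2=0 w5=0 w7=1 w4=0 w0=0 w6=1 w1=0 clk=1
t8.Δ3 w2=1 w5=0 w7=1 w4=0 w0=0 w6=1 w1=0 clk=1
t8.Δ4 w2=1 w5=0 w7=1 w4=0 w0=1 w6=1 w1=0 clk=1
t9.Δ0 w2=1 w5=0 w7=1 w4=0 w0=1 w6=1 w1=0 clk=1
t9.Δ1 w2=1 w5=0 w7=1 w4=0 w0=1 w6=1 w1=0 clk=0
t10.Δ0 w2=1 w5=0 w7=1 w4=0 w0=1 w6=1 w1=0 clk=0
t10.Δ1 w2=1 w5=0 w7=1 w4=0 w0=1 w6=1 w1=0 clk=1
t10.Δ2 w2=1 w5=0 w7=1 w4=0 w0=1 w6=0 w1=0 clk=1
t10.Δ3 w2=0 w5=0 w7=1 w4=0 w0=1 w6=0 w1=0 clk=1
t10.Δ4 w2=0 w5=0 w7=1 w4=0 w0=0 w6=0 w1=0 clk=1
t11.Δ0 w2=0 w5=0 w7=1 w4=0 w0=0 w6=0 w1=0 clk=1
t11.Δ1 w2=0 w5=0 w7=1 w4=0 w0=0 w6=0 w1=0 clk=0
t12.Δ0 w2=0 w5=0 w7=1 w4=0 w0=0 w6=0 w1=0 clk=0
t12.Δ1 w2=0 w5=0 w7=1 w4=0 w0=0 w6=0 w1=0 clk=1
t12.Δ2 w2=0 w5=0 w7=1 w4=0 w0=0 w6=1 w1=0 clk=1
t12.Δ3 w2=1 w5=0 w7=1 w4=0 w0=0 w6=1 w1=0 clk=1
t12.Δ4 w2=1 w5=0 w7=1 w4=0 w0=1 w6=1 w1=0 clk=1
t13.Δ0 w2=1 w5=0 w7=1 w4=0 w0=1 w6=1 w1=0 clk=1
t13.Δ1 w2=1 w5=0 w7=1 w4=0 w0=1 w6=1 w1=0 clk=0
t14.Δ0 w2=1 w5=0 w7=1 w4=0 w0=1 w6=1 w1=0 clk=0
t14.Δ1 w2=1 w5=0 w7=1 w4=0 w0=1 w6=1 w1=0 clk=1
t14.Δ2 w2=1 w5=0 w7=1 w4=0 w0=1 w6=0 w1=0 clk=1
t14.Δ3 w2=0 w5=0 w7=1 w4=0 w0=1 w6=0 w1=0 clk=1
t14.Δ4 w2=0 w5=0 w7=1 w4=0 w0=0 w6=0 w1=0 clk=1
t15.Δ0 w2=0 w5=0 w7=1 w4=0 w0=0 w6=0 w1=0 clk=1
t15.Δ1 w2=0 w5=0 w7=1 w4=0 w0=0 w6=0 w1=0 clk=0
t16.Δ0 w2=0 w5=0 w7=1 w4=0 w0=0 w6=0 w1=0 clk=0
t16.Δ1 w2=0 w5=0 w7=1 w4=0 w0=0 w6=0 w1=0 clk=1
t16.Δ2 w2=0 w5=0 w7=1 w4=0 w0=0 w6=1 w1=0 clk=1
t16.Δ3 w2=1 w5=0 w7=1 w4=0 w0=0 w6=1 w1=0 clk=1
t16.Δ4 w2=1 w5=0 w7=1 w4=0 w0=1 w6=1 w1=0 clk=1
t17.Δ0 w2=1 w5=0 w7=1 w4=0 w0=1 w6=1 w1=0 clk=1
t17.Δ1 w2=1 w5=0 w7=1 w4=0 w0=1 w6=1 w1=0 clk=0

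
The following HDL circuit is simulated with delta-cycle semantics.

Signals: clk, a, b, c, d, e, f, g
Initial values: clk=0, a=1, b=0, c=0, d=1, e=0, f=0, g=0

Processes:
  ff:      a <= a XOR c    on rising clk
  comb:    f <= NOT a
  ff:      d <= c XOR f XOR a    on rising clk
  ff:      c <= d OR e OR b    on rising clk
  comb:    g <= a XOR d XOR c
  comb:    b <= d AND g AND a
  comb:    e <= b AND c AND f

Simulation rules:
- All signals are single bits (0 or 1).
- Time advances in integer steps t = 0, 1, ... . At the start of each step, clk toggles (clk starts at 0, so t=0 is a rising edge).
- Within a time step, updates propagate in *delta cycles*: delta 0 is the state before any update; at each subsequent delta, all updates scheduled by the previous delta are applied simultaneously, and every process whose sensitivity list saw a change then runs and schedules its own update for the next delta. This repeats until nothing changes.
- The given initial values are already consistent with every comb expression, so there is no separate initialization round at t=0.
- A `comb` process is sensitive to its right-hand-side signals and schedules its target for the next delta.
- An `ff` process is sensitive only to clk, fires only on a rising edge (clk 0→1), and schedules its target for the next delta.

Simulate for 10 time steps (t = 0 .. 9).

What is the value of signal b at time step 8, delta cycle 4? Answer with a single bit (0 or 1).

1

[bits: e,a,f,g,b,clk,c,d]
t=0: Δ0=01000001 Δ1=01000101 Δ2=01000111 Δ3=01010111 Δ4=01011111 | 4Δ
t=1: Δ0=01011111 Δ1=01011011 | 1Δ
t=2: Δ0=01011011 Δ1=01011111 Δ2=00011110 Δ3=00110110 | 3Δ
t=3: Δ0=00110110 Δ1=00110010 | 1Δ
t=4: Δ0=00110010 Δ1=00110110 Δ2=01110100 Δ3=01010100 | 3Δ
t=5: Δ0=01010100 Δ1=01010000 | 1Δ
t=6: Δ0=01010000 Δ1=01010100 Δ2=01010101 Δ3=01001101 Δ4=01000101 | 4Δ
t=7: Δ0=01000101 Δ1=01000001 | 1Δ
t=8: Δ0=01000001 Δ1=01000101 Δ2=01000111 Δ3=01010111 Δ4=01011111 | 4Δ
t=9: Δ0=01011111 Δ1=01011011 | 1Δ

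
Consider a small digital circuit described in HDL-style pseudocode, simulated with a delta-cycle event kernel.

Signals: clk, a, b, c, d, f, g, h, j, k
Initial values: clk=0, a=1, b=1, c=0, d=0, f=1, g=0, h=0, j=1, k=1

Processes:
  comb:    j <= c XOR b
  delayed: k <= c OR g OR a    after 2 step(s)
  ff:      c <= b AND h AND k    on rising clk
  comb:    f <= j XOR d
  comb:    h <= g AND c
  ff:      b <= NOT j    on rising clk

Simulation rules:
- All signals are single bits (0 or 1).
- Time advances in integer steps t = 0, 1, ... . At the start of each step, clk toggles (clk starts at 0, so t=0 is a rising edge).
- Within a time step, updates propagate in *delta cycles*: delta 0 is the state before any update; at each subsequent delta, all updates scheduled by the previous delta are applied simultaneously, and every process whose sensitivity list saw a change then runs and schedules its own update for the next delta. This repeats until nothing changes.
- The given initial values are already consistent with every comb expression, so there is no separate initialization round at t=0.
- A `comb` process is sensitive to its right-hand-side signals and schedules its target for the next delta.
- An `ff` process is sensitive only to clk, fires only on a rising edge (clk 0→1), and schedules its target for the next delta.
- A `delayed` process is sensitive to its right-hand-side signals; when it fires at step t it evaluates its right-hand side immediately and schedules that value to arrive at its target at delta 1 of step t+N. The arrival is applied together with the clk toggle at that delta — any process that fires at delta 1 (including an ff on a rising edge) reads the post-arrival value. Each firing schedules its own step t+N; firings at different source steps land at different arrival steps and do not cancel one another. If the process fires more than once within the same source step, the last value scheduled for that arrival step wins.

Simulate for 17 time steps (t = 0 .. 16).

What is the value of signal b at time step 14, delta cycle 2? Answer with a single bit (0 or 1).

t=0 Δ0: f=1 clk=0 j=1 k=1 a=1 b=1 h=0 c=0 g=0 d=0
  Δ1: clk:0→1
  Δ2: b:1→0
  Δ3: j:1→0
  Δ4: f:1→0
  (4Δ to stable)
t=1 Δ0: f=0 clk=1 j=0 k=1 a=1 b=0 h=0 c=0 g=0 d=0
  Δ1: clk:1→0
  (1Δ to stable)
t=2 Δ0: f=0 clk=0 j=0 k=1 a=1 b=0 h=0 c=0 g=0 d=0
  Δ1: clk:0→1
  Δ2: b:0→1
  Δ3: j:0→1
  Δ4: f:0→1
  (4Δ to stable)
t=3 Δ0: f=1 clk=1 j=1 k=1 a=1 b=1 h=0 c=0 g=0 d=0
  Δ1: clk:1→0
  (1Δ to stable)
t=4 Δ0: f=1 clk=0 j=1 k=1 a=1 b=1 h=0 c=0 g=0 d=0
  Δ1: clk:0→1
  Δ2: b:1→0
  Δ3: j:1→0
  Δ4: f:1→0
  (4Δ to stable)
t=5 Δ0: f=0 clk=1 j=0 k=1 a=1 b=0 h=0 c=0 g=0 d=0
  Δ1: clk:1→0
  (1Δ to stable)
t=6 Δ0: f=0 clk=0 j=0 k=1 a=1 b=0 h=0 c=0 g=0 d=0
  Δ1: clk:0→1
  Δ2: b:0→1
  Δ3: j:0→1
  Δ4: f:0→1
  (4Δ to stable)
t=7 Δ0: f=1 clk=1 j=1 k=1 a=1 b=1 h=0 c=0 g=0 d=0
  Δ1: clk:1→0
  (1Δ to stable)
t=8 Δ0: f=1 clk=0 j=1 k=1 a=1 b=1 h=0 c=0 g=0 d=0
  Δ1: clk:0→1
  Δ2: b:1→0
  Δ3: j:1→0
  Δ4: f:1→0
  (4Δ to stable)
t=9 Δ0: f=0 clk=1 j=0 k=1 a=1 b=0 h=0 c=0 g=0 d=0
  Δ1: clk:1→0
  (1Δ to stable)
t=10 Δ0: f=0 clk=0 j=0 k=1 a=1 b=0 h=0 c=0 g=0 d=0
  Δ1: clk:0→1
  Δ2: b:0→1
  Δ3: j:0→1
  Δ4: f:0→1
  (4Δ to stable)
t=11 Δ0: f=1 clk=1 j=1 k=1 a=1 b=1 h=0 c=0 g=0 d=0
  Δ1: clk:1→0
  (1Δ to stable)
t=12 Δ0: f=1 clk=0 j=1 k=1 a=1 b=1 h=0 c=0 g=0 d=0
  Δ1: clk:0→1
  Δ2: b:1→0
  Δ3: j:1→0
  Δ4: f:1→0
  (4Δ to stable)
t=13 Δ0: f=0 clk=1 j=0 k=1 a=1 b=0 h=0 c=0 g=0 d=0
  Δ1: clk:1→0
  (1Δ to stable)
t=14 Δ0: f=0 clk=0 j=0 k=1 a=1 b=0 h=0 c=0 g=0 d=0
  Δ1: clk:0→1
  Δ2: b:0→1
  Δ3: j:0→1
  Δ4: f:0→1
  (4Δ to stable)
t=15 Δ0: f=1 clk=1 j=1 k=1 a=1 b=1 h=0 c=0 g=0 d=0
  Δ1: clk:1→0
  (1Δ to stable)
t=16 Δ0: f=1 clk=0 j=1 k=1 a=1 b=1 h=0 c=0 g=0 d=0
  Δ1: clk:0→1
  Δ2: b:1→0
  Δ3: j:1→0
  Δ4: f:1→0
  (4Δ to stable)

1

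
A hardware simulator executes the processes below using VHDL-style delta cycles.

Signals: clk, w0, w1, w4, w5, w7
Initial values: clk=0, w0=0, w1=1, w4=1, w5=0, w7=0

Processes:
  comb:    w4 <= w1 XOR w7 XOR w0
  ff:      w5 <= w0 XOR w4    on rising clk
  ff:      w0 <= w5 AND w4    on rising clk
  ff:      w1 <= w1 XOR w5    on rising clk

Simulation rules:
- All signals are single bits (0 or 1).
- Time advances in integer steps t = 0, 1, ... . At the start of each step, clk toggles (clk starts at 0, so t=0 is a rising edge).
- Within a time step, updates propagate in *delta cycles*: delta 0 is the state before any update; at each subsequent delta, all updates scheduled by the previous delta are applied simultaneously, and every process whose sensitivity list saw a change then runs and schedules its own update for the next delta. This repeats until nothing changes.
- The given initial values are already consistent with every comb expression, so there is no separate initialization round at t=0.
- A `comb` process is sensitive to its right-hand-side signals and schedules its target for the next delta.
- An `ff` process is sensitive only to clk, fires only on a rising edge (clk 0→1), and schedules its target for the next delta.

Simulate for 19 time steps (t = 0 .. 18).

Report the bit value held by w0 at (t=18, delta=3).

0

t0.Δ0 w0=0 w4=1 w1=1 w5=0 w7=0 clk=0
t0.Δ1 w0=0 w4=1 w1=1 w5=0 w7=0 clk=1
t0.Δ2 w0=0 w4=1 w1=1 w5=1 w7=0 clk=1
t1.Δ0 w0=0 w4=1 w1=1 w5=1 w7=0 clk=1
t1.Δ1 w0=0 w4=1 w1=1 w5=1 w7=0 clk=0
t2.Δ0 w0=0 w4=1 w1=1 w5=1 w7=0 clk=0
t2.Δ1 w0=0 w4=1 w1=1 w5=1 w7=0 clk=1
t2.Δ2 w0=1 w4=1 w1=0 w5=1 w7=0 clk=1
t3.Δ0 w0=1 w4=1 w1=0 w5=1 w7=0 clk=1
t3.Δ1 w0=1 w4=1 w1=0 w5=1 w7=0 clk=0
t4.Δ0 w0=1 w4=1 w1=0 w5=1 w7=0 clk=0
t4.Δ1 w0=1 w4=1 w1=0 w5=1 w7=0 clk=1
t4.Δ2 w0=1 w4=1 w1=1 w5=0 w7=0 clk=1
t4.Δ3 w0=1 w4=0 w1=1 w5=0 w7=0 clk=1
t5.Δ0 w0=1 w4=0 w1=1 w5=0 w7=0 clk=1
t5.Δ1 w0=1 w4=0 w1=1 w5=0 w7=0 clk=0
t6.Δ0 w0=1 w4=0 w1=1 w5=0 w7=0 clk=0
t6.Δ1 w0=1 w4=0 w1=1 w5=0 w7=0 clk=1
t6.Δ2 w0=0 w4=0 w1=1 w5=1 w7=0 clk=1
t6.Δ3 w0=0 w4=1 w1=1 w5=1 w7=0 clk=1
t7.Δ0 w0=0 w4=1 w1=1 w5=1 w7=0 clk=1
t7.Δ1 w0=0 w4=1 w1=1 w5=1 w7=0 clk=0
t8.Δ0 w0=0 w4=1 w1=1 w5=1 w7=0 clk=0
t8.Δ1 w0=0 w4=1 w1=1 w5=1 w7=0 clk=1
t8.Δ2 w0=1 w4=1 w1=0 w5=1 w7=0 clk=1
t9.Δ0 w0=1 w4=1 w1=0 w5=1 w7=0 clk=1
t9.Δ1 w0=1 w4=1 w1=0 w5=1 w7=0 clk=0
t10.Δ0 w0=1 w4=1 w1=0 w5=1 w7=0 clk=0
t10.Δ1 w0=1 w4=1 w1=0 w5=1 w7=0 clk=1
t10.Δ2 w0=1 w4=1 w1=1 w5=0 w7=0 clk=1
t10.Δ3 w0=1 w4=0 w1=1 w5=0 w7=0 clk=1
t11.Δ0 w0=1 w4=0 w1=1 w5=0 w7=0 clk=1
t11.Δ1 w0=1 w4=0 w1=1 w5=0 w7=0 clk=0
t12.Δ0 w0=1 w4=0 w1=1 w5=0 w7=0 clk=0
t12.Δ1 w0=1 w4=0 w1=1 w5=0 w7=0 clk=1
t12.Δ2 w0=0 w4=0 w1=1 w5=1 w7=0 clk=1
t12.Δ3 w0=0 w4=1 w1=1 w5=1 w7=0 clk=1
t13.Δ0 w0=0 w4=1 w1=1 w5=1 w7=0 clk=1
t13.Δ1 w0=0 w4=1 w1=1 w5=1 w7=0 clk=0
t14.Δ0 w0=0 w4=1 w1=1 w5=1 w7=0 clk=0
t14.Δ1 w0=0 w4=1 w1=1 w5=1 w7=0 clk=1
t14.Δ2 w0=1 w4=1 w1=0 w5=1 w7=0 clk=1
t15.Δ0 w0=1 w4=1 w1=0 w5=1 w7=0 clk=1
t15.Δ1 w0=1 w4=1 w1=0 w5=1 w7=0 clk=0
t16.Δ0 w0=1 w4=1 w1=0 w5=1 w7=0 clk=0
t16.Δ1 w0=1 w4=1 w1=0 w5=1 w7=0 clk=1
t16.Δ2 w0=1 w4=1 w1=1 w5=0 w7=0 clk=1
t16.Δ3 w0=1 w4=0 w1=1 w5=0 w7=0 clk=1
t17.Δ0 w0=1 w4=0 w1=1 w5=0 w7=0 clk=1
t17.Δ1 w0=1 w4=0 w1=1 w5=0 w7=0 clk=0
t18.Δ0 w0=1 w4=0 w1=1 w5=0 w7=0 clk=0
t18.Δ1 w0=1 w4=0 w1=1 w5=0 w7=0 clk=1
t18.Δ2 w0=0 w4=0 w1=1 w5=1 w7=0 clk=1
t18.Δ3 w0=0 w4=1 w1=1 w5=1 w7=0 clk=1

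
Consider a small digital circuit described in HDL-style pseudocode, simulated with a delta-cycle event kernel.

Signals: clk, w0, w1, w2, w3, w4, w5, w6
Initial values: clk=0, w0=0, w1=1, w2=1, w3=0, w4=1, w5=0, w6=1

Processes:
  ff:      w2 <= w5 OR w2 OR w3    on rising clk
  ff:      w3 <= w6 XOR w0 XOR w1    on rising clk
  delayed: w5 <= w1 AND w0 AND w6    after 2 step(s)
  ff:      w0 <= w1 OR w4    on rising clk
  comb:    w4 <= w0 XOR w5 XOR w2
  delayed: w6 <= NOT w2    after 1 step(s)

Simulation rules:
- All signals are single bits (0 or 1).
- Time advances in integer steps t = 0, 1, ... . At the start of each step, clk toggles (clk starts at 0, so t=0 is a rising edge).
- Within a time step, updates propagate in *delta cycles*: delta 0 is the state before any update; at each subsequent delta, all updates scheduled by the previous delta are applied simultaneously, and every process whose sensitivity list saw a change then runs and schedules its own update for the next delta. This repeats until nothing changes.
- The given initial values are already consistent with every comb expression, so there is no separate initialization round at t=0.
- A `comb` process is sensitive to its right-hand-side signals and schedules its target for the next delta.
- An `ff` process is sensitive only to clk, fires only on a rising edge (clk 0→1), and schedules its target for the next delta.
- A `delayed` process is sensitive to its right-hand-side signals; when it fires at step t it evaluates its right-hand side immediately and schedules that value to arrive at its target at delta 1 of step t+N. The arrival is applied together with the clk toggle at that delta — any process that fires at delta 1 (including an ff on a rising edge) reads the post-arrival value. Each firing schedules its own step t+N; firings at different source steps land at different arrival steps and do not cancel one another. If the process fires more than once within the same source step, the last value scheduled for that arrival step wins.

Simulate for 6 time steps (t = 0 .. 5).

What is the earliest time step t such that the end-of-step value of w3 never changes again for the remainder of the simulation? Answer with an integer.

t0.Δ0 w0=0 w5=0 w3=0 clk=0 w2=1 w6=1 w4=1 w1=1
t0.Δ1 w0=0 w5=0 w3=0 clk=1 w2=1 w6=1 w4=1 w1=1
t0.Δ2 w0=1 w5=0 w3=0 clk=1 w2=1 w6=1 w4=1 w1=1
t0.Δ3 w0=1 w5=0 w3=0 clk=1 w2=1 w6=1 w4=0 w1=1
t1.Δ0 w0=1 w5=0 w3=0 clk=1 w2=1 w6=1 w4=0 w1=1
t1.Δ1 w0=1 w5=0 w3=0 clk=0 w2=1 w6=1 w4=0 w1=1
t2.Δ0 w0=1 w5=0 w3=0 clk=0 w2=1 w6=1 w4=0 w1=1
t2.Δ1 w0=1 w5=1 w3=0 clk=1 w2=1 w6=1 w4=0 w1=1
t2.Δ2 w0=1 w5=1 w3=1 clk=1 w2=1 w6=1 w4=1 w1=1
t3.Δ0 w0=1 w5=1 w3=1 clk=1 w2=1 w6=1 w4=1 w1=1
t3.Δ1 w0=1 w5=1 w3=1 clk=0 w2=1 w6=1 w4=1 w1=1
t4.Δ0 w0=1 w5=1 w3=1 clk=0 w2=1 w6=1 w4=1 w1=1
t4.Δ1 w0=1 w5=1 w3=1 clk=1 w2=1 w6=1 w4=1 w1=1
t5.Δ0 w0=1 w5=1 w3=1 clk=1 w2=1 w6=1 w4=1 w1=1
t5.Δ1 w0=1 w5=1 w3=1 clk=0 w2=1 w6=1 w4=1 w1=1

2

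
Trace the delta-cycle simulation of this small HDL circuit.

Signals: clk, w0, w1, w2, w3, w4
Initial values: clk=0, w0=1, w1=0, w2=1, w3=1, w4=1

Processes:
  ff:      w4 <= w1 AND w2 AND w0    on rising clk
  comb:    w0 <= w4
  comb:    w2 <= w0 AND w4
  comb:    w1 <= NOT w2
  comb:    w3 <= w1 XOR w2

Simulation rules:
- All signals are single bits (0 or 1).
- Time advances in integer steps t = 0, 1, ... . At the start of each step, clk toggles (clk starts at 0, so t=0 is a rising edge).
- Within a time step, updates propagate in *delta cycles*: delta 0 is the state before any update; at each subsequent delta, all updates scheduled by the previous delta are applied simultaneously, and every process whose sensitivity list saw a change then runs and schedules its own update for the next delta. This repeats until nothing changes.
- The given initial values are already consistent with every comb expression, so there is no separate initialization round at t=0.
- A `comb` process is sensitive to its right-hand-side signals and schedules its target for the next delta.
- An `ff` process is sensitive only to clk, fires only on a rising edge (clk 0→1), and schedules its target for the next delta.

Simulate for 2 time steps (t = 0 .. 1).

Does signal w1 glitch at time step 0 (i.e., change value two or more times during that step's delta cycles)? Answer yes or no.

no

t0.Δ0 w2=1 w0=1 clk=0 w1=0 w4=1 w3=1
t0.Δ1 w2=1 w0=1 clk=1 w1=0 w4=1 w3=1
t0.Δ2 w2=1 w0=1 clk=1 w1=0 w4=0 w3=1
t0.Δ3 w2=0 w0=0 clk=1 w1=0 w4=0 w3=1
t0.Δ4 w2=0 w0=0 clk=1 w1=1 w4=0 w3=0
t0.Δ5 w2=0 w0=0 clk=1 w1=1 w4=0 w3=1
t1.Δ0 w2=0 w0=0 clk=1 w1=1 w4=0 w3=1
t1.Δ1 w2=0 w0=0 clk=0 w1=1 w4=0 w3=1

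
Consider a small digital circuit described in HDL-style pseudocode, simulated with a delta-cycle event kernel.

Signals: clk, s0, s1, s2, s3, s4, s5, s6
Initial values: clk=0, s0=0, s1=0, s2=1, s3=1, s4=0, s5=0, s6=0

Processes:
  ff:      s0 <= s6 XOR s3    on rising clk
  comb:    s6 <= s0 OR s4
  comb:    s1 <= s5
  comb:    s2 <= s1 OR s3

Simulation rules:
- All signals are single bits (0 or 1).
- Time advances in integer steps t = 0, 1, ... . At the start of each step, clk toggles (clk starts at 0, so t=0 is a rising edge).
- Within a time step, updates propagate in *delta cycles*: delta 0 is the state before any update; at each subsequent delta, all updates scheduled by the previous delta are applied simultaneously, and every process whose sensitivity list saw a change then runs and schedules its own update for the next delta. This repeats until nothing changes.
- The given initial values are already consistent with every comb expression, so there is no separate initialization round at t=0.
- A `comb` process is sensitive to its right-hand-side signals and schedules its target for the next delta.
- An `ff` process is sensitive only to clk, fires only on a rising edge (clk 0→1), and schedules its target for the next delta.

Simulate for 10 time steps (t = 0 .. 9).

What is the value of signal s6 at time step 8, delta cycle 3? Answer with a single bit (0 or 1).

1

[bits: s1,s5,s6,s0,s3,s4,clk,s2]
t=0: Δ0=00001001 Δ1=00001011 Δ2=00011011 Δ3=00111011 | 3Δ
t=1: Δ0=00111011 Δ1=00111001 | 1Δ
t=2: Δ0=00111001 Δ1=00111011 Δ2=00101011 Δ3=00001011 | 3Δ
t=3: Δ0=00001011 Δ1=00001001 | 1Δ
t=4: Δ0=00001001 Δ1=00001011 Δ2=00011011 Δ3=00111011 | 3Δ
t=5: Δ0=00111011 Δ1=00111001 | 1Δ
t=6: Δ0=00111001 Δ1=00111011 Δ2=00101011 Δ3=00001011 | 3Δ
t=7: Δ0=00001011 Δ1=00001001 | 1Δ
t=8: Δ0=00001001 Δ1=00001011 Δ2=00011011 Δ3=00111011 | 3Δ
t=9: Δ0=00111011 Δ1=00111001 | 1Δ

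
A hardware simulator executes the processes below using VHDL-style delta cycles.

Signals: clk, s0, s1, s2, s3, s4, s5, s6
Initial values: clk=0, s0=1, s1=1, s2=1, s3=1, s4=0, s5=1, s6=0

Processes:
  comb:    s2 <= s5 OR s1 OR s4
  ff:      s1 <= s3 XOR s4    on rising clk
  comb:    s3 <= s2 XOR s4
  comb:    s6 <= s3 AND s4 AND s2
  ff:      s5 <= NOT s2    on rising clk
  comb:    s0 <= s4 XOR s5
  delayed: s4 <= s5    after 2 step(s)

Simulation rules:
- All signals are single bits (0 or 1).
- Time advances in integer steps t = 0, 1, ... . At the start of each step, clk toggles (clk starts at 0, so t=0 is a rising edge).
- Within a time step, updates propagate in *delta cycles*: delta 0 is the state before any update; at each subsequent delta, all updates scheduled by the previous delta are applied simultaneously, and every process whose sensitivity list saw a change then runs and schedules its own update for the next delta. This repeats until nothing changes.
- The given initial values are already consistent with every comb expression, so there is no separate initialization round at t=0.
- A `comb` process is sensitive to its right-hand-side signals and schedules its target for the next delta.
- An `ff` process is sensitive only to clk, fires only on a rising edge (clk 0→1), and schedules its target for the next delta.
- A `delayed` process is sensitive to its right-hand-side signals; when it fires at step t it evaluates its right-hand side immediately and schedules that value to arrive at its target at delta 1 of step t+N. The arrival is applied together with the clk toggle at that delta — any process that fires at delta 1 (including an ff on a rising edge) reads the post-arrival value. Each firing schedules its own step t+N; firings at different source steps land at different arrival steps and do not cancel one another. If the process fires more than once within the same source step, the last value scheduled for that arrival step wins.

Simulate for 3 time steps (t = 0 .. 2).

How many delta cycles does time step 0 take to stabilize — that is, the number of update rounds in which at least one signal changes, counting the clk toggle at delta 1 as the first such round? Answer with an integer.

t=0 Δ0: s3=1 s6=0 clk=0 s4=0 s1=1 s0=1 s5=1 s2=1
  Δ1: clk:0→1
  Δ2: s5:1→0
  Δ3: s0:1→0
  (3Δ to stable)
t=1 Δ0: s3=1 s6=0 clk=1 s4=0 s1=1 s0=0 s5=0 s2=1
  Δ1: clk:1→0
  (1Δ to stable)
t=2 Δ0: s3=1 s6=0 clk=0 s4=0 s1=1 s0=0 s5=0 s2=1
  Δ1: clk:0→1
  (1Δ to stable)

3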